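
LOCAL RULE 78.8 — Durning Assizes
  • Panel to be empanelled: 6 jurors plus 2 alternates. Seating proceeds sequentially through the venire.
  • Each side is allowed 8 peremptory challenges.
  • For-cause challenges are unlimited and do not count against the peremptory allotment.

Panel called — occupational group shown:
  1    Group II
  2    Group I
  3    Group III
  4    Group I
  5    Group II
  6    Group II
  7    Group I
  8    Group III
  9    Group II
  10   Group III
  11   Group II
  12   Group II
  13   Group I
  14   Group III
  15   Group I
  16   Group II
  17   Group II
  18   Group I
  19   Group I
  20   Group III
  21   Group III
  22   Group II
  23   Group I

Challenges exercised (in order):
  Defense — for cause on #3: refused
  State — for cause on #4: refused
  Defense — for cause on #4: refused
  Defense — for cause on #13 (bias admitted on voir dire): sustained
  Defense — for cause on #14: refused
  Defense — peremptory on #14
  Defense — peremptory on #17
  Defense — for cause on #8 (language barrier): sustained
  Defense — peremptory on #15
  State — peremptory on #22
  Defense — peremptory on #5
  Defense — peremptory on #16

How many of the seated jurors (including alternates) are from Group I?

3

Removed: #5, #8, #13, #14, #15, #16, #17, #22.
Seated (8 incl. alternates): #1, #2, #3, #4, #6, #7, #9, #10.
Of those, in Group I: #2, #4, #7 → 3.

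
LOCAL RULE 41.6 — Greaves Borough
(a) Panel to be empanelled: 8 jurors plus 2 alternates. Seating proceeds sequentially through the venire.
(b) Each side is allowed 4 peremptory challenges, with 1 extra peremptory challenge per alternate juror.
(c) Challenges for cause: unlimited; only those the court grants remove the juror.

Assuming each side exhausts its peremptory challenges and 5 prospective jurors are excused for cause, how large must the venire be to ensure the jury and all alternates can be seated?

Seats to fill: 8 + 2 alternates = 10.
Peremptories: 4 + 1×2 = 6 per side × 2 sides = 12.
For-cause removals: 5.
Minimum venire: 10 + 12 + 5 = 27.

27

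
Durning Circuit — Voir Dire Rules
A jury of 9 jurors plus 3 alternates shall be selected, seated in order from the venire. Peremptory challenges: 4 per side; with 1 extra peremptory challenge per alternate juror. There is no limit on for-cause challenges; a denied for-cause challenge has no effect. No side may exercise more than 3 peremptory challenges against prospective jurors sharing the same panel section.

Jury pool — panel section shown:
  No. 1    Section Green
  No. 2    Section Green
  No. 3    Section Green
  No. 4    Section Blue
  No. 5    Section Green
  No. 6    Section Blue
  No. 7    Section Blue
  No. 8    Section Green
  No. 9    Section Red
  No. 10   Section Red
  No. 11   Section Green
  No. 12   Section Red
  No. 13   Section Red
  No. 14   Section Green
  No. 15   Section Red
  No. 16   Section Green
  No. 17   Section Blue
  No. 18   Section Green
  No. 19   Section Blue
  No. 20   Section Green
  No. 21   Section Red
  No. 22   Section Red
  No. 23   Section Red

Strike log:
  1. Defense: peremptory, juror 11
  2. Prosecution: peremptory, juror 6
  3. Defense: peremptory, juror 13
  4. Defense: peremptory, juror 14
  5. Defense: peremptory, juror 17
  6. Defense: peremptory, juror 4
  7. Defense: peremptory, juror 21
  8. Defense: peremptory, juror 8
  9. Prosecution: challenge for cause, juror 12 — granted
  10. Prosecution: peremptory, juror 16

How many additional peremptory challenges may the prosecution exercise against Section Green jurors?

2

Prosecution peremptories so far: #6, #16 — 2 of 7 used, 5 left overall.
Against Section Green: #16 — 1 used; per-section cap 3 leaves 2.
Binding limit: min(5, 2) = 2.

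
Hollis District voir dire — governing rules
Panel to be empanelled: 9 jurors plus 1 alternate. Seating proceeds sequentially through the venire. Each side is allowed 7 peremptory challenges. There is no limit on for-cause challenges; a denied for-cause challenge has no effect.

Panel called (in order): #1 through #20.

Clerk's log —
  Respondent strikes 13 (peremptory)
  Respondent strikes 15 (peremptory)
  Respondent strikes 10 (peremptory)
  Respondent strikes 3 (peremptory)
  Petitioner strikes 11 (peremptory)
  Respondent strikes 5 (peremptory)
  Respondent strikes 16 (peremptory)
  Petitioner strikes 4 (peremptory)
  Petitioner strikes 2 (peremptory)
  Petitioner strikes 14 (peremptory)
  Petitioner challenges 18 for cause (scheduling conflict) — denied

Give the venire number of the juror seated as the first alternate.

20

Removed: #2, #3, #4, #5, #10, #11, #13, #14, #15, #16. (#18 stays — for-cause denied.)
Seating in order: seats 1–9 → #1, #6, #7, #8, #9, #12, #17, #18, #19; alternates → #20.
So alternate 1 is #20.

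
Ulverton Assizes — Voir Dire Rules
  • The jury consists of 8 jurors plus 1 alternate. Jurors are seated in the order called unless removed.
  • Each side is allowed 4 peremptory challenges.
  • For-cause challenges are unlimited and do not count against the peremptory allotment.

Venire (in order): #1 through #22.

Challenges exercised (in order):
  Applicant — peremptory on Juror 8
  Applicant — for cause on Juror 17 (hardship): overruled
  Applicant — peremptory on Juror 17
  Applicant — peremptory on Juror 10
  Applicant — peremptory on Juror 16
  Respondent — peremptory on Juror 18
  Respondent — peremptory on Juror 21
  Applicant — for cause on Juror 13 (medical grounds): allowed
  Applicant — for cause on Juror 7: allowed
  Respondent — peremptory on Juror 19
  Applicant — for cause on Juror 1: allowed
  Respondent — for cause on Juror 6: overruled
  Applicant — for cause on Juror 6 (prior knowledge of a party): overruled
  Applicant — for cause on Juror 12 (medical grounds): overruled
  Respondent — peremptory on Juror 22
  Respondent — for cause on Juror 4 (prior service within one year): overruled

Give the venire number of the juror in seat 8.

Removed: #1, #7, #8, #10, #13, #16, #17, #18, #19, #21, #22. (#4, #6, #12 stay — for-cause denied.)
Seating in order: seats 1–8 → #2, #3, #4, #5, #6, #9, #11, #12; alternates → #14.
So seat 8 is #12.

12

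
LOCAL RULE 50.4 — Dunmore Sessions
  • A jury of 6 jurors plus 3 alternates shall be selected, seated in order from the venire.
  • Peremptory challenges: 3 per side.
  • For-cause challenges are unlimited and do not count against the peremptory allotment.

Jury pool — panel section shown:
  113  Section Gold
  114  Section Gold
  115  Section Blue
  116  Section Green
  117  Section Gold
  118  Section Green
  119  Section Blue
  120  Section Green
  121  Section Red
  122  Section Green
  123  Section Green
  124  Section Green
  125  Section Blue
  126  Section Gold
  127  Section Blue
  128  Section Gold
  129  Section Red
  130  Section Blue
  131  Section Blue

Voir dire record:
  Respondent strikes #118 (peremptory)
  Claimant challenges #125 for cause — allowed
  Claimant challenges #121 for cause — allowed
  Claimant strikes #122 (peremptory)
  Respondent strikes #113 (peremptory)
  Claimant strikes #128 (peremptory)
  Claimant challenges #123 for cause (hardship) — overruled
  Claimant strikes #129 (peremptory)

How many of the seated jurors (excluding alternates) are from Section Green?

Removed: #113, #118, #121, #122, #125, #128, #129.
Seated jurors 1–6: #114, #115, #116, #117, #119, #120 (alternates #123, #124, #126 not counted).
Of those, in Section Green: #116, #120 → 2.

2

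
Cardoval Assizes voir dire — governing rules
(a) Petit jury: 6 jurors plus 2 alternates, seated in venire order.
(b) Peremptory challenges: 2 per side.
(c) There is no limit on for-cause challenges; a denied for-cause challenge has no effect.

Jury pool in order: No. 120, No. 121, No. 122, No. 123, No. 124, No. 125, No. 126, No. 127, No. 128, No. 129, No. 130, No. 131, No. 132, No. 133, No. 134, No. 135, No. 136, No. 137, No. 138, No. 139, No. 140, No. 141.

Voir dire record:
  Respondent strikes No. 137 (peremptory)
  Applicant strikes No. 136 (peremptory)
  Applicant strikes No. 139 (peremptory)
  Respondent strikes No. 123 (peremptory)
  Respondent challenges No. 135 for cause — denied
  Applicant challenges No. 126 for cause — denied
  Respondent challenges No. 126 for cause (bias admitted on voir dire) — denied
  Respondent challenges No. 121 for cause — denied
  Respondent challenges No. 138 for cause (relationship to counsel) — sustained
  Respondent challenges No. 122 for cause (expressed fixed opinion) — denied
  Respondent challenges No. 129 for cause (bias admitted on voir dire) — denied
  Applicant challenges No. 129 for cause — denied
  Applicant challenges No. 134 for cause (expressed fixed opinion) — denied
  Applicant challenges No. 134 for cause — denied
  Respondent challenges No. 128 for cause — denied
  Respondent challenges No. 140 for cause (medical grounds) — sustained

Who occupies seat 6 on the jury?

Removed: #123, #136, #137, #138, #139, #140. (#121, #122, #126, #128, #129, #134, #135 stay — for-cause denied.)
Filling seats in venire order through position 6: #120, #121, #122, #124, #125, #126.
So seat 6 is #126.

126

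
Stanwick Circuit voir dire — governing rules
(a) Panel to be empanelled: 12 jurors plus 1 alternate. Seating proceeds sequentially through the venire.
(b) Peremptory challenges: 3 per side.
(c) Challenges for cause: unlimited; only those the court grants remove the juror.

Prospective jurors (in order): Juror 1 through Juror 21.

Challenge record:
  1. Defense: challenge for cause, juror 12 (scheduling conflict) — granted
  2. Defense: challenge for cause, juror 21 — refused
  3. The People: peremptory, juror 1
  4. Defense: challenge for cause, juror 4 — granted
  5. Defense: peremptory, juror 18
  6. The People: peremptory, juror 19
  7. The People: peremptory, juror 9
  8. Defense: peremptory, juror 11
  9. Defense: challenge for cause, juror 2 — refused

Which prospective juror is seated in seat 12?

17

Removed: #1, #4, #9, #11, #12, #18, #19. (#2, #21 stay — for-cause denied.)
Seating in order: seats 1–12 → #2, #3, #5, #6, #7, #8, #10, #13, #14, #15, #16, #17; alternates → #20.
So seat 12 is #17.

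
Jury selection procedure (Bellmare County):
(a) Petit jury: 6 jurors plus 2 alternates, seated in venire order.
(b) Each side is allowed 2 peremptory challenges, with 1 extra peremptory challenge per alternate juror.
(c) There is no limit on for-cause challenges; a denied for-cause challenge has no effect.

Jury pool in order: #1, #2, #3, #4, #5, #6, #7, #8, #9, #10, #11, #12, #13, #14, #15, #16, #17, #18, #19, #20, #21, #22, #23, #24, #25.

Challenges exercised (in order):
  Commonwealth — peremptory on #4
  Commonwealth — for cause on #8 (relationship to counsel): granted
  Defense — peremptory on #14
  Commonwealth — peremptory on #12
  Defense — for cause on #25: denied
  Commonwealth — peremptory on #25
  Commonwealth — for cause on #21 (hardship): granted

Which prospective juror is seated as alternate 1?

Removed: #4, #8, #12, #14, #21, #25.
Seating in order: seats 1–6 → #1, #2, #3, #5, #6, #7; alternates → #9, #10.
So alternate 1 is #9.

9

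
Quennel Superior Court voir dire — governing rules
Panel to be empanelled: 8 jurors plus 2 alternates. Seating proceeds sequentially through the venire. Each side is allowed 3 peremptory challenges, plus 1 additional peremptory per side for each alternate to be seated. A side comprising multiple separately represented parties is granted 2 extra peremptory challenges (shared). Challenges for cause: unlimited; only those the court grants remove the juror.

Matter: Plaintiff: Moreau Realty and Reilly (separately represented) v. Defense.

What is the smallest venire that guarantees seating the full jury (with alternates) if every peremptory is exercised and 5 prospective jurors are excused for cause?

27

Seats to fill: 8 + 2 alternates = 10.
Peremptories — Plaintiff: 3 + 1×2 + 2 = 7; Defense: 3 + 1×2 = 5; total 12.
For-cause removals: 5.
Minimum venire: 10 + 12 + 5 = 27.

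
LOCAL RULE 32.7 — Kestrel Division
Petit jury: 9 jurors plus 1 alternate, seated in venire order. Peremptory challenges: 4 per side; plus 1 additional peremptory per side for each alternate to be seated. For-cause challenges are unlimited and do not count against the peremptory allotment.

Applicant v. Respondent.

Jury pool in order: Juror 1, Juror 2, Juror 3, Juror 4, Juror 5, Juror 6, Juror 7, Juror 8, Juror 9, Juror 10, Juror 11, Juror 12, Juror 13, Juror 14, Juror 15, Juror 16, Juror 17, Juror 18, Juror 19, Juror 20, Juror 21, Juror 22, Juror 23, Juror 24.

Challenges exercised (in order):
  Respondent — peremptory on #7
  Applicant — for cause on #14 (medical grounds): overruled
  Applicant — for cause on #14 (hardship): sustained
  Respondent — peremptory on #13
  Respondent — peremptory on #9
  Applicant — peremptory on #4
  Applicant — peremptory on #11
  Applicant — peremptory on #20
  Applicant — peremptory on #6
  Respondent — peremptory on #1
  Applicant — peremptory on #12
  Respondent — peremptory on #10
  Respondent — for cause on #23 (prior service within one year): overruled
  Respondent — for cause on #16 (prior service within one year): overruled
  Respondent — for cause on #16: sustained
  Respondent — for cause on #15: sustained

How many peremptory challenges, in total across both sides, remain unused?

0

Applicant allotment: 4 base + 1 × 1 alternate = 5. Respondent allotment: 4 base + 1 × 1 alternate = 5.
Applicant peremptories used: #4, #11, #20, #6, #12 — 5 (for-cause on #14, #14 don't count).
Respondent peremptories used: #7, #13, #9, #1, #10 — 5 (for-cause on #23, #16, #16, #15 don't count).
Remaining: (5 − 5) + (5 − 5) = 0.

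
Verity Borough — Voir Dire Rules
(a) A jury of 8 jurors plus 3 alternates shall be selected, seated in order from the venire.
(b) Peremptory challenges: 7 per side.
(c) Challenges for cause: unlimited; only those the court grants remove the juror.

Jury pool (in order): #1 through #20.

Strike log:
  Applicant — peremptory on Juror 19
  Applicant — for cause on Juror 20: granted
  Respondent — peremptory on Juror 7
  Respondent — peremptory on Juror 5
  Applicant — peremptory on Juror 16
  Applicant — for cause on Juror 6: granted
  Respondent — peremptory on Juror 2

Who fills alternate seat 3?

15

Removed: #2, #5, #6, #7, #16, #19, #20.
Filling seats in venire order through position 11: #1, #3, #4, #8, #9, #10, #11, #12, #13, #14, #15.
So alternate 3 is #15.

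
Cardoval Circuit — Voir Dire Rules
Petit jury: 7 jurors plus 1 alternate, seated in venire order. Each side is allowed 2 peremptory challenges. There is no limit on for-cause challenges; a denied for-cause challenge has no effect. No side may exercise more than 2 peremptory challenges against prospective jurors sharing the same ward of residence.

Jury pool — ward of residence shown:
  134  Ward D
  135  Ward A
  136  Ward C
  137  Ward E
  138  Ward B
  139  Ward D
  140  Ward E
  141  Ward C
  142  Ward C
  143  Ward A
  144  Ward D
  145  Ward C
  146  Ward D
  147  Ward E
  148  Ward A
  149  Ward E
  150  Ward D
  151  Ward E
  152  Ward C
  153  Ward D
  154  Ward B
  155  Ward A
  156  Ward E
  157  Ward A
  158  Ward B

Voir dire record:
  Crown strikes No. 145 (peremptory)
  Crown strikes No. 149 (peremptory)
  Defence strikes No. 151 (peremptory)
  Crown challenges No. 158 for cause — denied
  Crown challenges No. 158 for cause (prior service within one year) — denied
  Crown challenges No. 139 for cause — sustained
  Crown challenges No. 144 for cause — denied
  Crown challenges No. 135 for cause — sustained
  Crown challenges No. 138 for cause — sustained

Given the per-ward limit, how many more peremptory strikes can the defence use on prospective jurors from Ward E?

1

Defence peremptories so far: #151 — 1 of 2 used, 1 left overall.
Against Ward E: #151 — 1 used; per-ward cap 2 leaves 1.
Binding limit: min(1, 1) = 1.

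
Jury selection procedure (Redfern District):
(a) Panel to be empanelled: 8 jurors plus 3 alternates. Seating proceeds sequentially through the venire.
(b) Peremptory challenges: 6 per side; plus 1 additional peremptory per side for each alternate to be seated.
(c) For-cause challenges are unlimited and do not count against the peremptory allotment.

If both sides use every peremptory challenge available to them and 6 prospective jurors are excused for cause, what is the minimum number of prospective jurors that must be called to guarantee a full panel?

35

Seats to fill: 8 + 3 alternates = 11.
Peremptories: 6 + 1×3 = 9 per side × 2 sides = 18.
For-cause removals: 6.
Minimum venire: 11 + 18 + 6 = 35.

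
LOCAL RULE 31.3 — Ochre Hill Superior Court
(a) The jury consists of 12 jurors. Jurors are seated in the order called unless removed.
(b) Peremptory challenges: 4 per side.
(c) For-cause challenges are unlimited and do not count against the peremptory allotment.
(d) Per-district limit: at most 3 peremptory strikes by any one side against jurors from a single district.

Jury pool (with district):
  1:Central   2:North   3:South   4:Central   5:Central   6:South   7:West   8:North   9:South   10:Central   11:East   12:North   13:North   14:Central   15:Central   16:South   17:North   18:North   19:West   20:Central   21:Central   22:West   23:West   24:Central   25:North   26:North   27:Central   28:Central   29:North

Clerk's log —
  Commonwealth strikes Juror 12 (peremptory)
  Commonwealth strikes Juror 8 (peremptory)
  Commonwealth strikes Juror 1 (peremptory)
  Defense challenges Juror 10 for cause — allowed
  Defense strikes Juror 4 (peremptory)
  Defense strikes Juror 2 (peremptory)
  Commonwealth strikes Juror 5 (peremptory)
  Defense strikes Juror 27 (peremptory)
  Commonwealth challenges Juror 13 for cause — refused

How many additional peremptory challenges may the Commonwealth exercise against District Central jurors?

0

Commonwealth peremptories so far: #12, #8, #1, #5 — 4 of 4 used, 0 left overall.
Against District Central: #1, #5 — 2 used; per-district cap 3 leaves 1.
Binding limit: min(0, 1) = 0.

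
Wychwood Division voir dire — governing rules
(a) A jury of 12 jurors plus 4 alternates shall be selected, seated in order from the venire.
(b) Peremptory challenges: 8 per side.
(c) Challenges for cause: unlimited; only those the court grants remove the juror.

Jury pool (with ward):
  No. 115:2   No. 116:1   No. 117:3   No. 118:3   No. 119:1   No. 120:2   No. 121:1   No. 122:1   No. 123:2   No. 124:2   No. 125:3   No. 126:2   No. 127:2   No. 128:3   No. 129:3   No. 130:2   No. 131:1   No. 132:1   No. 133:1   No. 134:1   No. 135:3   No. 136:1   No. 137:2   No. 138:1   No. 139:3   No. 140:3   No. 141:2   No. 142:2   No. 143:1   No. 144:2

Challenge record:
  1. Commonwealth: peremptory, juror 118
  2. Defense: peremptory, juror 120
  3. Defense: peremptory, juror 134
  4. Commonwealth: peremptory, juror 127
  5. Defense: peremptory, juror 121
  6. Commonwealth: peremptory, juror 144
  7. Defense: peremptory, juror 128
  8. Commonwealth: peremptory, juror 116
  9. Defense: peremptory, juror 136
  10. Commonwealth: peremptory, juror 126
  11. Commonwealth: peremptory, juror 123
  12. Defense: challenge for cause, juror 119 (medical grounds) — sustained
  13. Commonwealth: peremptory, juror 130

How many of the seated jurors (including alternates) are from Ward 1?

Removed: #116, #118, #119, #120, #121, #123, #126, #127, #128, #130, #134, #136, #144.
Seated (16 incl. alternates): #115, #117, #122, #124, #125, #129, #131, #132, #133, #135, #137, #138, #139, #140, #141, #142.
Of those, in Ward 1: #122, #131, #132, #133, #138 → 5.

5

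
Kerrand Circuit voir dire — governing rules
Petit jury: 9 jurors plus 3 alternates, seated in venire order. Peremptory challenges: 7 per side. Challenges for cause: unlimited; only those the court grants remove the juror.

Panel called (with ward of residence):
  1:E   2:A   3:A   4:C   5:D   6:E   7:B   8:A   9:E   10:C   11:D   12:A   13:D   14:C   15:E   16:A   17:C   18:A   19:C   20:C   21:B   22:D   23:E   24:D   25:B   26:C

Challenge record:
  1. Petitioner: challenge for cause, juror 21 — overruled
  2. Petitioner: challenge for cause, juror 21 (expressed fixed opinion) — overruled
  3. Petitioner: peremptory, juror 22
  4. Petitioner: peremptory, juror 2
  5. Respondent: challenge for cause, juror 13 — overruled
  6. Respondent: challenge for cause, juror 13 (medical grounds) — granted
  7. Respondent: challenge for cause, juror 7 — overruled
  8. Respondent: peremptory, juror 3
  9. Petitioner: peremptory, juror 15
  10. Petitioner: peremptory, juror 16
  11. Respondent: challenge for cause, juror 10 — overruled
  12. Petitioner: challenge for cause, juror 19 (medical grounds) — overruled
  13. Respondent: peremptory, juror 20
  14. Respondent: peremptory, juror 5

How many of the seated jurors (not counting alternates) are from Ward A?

2

Removed: #2, #3, #5, #13, #15, #16, #20, #22.
Seated jurors 1–9: #1, #4, #6, #7, #8, #9, #10, #11, #12 (alternates #14, #17, #18 not counted).
Of those, in Ward A: #8, #12 → 2.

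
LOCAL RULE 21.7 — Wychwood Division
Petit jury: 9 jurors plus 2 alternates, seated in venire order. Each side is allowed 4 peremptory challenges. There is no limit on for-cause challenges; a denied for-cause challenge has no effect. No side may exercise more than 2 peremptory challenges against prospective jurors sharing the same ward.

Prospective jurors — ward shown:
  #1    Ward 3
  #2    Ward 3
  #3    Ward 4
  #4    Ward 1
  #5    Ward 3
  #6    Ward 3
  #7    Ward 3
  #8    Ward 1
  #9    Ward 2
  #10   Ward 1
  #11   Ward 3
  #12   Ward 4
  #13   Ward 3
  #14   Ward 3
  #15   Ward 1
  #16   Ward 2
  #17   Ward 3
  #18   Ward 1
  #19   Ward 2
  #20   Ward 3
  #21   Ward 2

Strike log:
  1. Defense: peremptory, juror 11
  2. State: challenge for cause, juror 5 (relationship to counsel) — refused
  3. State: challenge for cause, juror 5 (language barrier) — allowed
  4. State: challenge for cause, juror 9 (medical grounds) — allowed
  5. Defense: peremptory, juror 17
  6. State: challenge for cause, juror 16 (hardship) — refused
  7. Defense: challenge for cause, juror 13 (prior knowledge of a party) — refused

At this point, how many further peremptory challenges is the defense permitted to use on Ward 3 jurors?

Defense peremptories so far: #11, #17 — 2 of 4 used, 2 left overall.
Against Ward 3: #11, #17 — 2 used; per-ward cap 2 leaves 0.
Binding limit: min(2, 0) = 0.

0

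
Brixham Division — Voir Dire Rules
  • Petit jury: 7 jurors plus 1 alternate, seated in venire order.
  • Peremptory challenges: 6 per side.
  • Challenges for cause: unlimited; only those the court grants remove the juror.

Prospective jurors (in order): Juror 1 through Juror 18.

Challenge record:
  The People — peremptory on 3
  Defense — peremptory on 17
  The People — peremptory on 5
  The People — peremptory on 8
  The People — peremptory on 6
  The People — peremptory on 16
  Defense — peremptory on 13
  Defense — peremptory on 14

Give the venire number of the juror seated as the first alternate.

12

Removed: #3, #5, #6, #8, #13, #14, #16, #17.
Seating in order: seats 1–7 → #1, #2, #4, #7, #9, #10, #11; alternates → #12.
So alternate 1 is #12.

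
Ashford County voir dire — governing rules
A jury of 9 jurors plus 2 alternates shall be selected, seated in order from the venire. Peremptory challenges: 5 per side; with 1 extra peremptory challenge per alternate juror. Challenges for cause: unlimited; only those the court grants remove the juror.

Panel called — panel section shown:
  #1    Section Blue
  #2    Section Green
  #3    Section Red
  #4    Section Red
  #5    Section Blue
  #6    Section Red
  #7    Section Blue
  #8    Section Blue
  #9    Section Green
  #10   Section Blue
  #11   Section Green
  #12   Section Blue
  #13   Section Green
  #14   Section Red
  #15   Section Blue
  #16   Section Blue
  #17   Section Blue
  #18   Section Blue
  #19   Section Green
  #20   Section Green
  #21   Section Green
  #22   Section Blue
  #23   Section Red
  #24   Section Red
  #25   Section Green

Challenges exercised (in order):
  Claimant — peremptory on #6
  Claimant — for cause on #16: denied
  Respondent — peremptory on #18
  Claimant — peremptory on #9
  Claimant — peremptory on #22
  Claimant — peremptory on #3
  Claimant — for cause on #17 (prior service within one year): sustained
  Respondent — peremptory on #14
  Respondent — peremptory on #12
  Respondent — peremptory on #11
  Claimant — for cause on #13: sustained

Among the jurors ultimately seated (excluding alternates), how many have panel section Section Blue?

Removed: #3, #6, #9, #11, #12, #13, #14, #17, #18, #22.
Seated jurors 1–9: #1, #2, #4, #5, #7, #8, #10, #15, #16 (alternates #19, #20 not counted).
Of those, in Section Blue: #1, #5, #7, #8, #10, #15, #16 → 7.

7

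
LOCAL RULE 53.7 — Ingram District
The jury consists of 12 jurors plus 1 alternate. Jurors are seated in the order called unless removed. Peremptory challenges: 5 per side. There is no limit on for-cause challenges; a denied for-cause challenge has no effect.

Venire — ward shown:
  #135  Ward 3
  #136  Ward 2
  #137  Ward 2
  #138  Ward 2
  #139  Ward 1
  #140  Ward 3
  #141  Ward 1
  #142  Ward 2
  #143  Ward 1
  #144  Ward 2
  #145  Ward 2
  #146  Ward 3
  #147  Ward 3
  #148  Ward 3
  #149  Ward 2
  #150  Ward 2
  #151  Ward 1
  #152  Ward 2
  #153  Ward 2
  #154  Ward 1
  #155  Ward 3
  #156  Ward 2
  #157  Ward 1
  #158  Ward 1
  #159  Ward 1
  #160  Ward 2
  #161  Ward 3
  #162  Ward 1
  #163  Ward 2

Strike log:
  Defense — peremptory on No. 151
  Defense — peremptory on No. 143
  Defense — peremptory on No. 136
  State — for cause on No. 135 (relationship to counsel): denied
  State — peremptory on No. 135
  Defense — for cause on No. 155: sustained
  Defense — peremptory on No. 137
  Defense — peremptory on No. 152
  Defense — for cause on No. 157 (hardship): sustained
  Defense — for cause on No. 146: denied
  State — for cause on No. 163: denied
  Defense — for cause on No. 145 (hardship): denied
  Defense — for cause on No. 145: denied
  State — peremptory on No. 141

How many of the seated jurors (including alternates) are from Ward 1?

Removed: #135, #136, #137, #141, #143, #151, #152, #155, #157.
Seated (13 incl. alternates): #138, #139, #140, #142, #144, #145, #146, #147, #148, #149, #150, #153, #154.
Of those, in Ward 1: #139, #154 → 2.

2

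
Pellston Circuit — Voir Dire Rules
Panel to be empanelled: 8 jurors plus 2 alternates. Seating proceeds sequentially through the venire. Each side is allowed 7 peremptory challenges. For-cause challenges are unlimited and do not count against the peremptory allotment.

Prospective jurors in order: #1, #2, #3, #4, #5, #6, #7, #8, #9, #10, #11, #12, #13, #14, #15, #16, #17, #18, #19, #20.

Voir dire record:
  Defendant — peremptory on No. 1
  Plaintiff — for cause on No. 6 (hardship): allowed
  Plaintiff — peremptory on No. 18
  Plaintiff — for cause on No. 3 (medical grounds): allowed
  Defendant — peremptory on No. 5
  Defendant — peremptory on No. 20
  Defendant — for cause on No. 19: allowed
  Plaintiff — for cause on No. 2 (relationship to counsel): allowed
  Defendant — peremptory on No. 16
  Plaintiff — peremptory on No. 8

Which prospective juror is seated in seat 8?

Removed: #1, #2, #3, #5, #6, #8, #16, #18, #19, #20.
Seating in order: seats 1–8 → #4, #7, #9, #10, #11, #12, #13, #14; alternates → #15, #17.
So seat 8 is #14.

14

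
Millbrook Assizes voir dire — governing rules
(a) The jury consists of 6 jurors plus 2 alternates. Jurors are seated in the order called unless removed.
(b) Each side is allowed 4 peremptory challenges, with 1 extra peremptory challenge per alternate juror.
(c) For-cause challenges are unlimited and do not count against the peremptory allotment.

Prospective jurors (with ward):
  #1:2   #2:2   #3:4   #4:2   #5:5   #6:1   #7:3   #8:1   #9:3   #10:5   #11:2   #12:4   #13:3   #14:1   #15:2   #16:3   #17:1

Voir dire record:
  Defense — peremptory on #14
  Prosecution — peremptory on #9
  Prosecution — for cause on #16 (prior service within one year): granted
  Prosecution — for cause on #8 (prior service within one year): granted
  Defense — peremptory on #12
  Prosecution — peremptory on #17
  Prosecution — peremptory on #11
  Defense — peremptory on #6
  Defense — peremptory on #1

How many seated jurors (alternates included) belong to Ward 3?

2

Removed: #1, #6, #8, #9, #11, #12, #14, #16, #17.
Seated (8 incl. alternates): #2, #3, #4, #5, #7, #10, #13, #15.
Of those, in Ward 3: #7, #13 → 2.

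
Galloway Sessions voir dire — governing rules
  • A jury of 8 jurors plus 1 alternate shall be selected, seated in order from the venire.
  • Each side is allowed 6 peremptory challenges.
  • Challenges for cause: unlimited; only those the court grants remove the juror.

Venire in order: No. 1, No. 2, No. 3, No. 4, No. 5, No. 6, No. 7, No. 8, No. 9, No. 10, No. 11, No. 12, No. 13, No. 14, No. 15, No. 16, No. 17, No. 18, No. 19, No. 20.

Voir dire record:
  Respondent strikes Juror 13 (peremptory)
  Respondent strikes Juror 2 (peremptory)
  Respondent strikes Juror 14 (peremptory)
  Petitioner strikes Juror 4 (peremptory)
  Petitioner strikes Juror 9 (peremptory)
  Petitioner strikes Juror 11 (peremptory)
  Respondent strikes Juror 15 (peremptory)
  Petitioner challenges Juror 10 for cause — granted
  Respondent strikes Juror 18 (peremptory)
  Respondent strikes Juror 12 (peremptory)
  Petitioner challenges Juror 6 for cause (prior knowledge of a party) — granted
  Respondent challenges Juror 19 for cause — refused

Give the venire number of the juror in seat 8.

Removed: #2, #4, #6, #9, #10, #11, #12, #13, #14, #15, #18. (#19 stays — for-cause denied.)
Seating in order: seats 1–8 → #1, #3, #5, #7, #8, #16, #17, #19; alternates → #20.
So seat 8 is #19.

19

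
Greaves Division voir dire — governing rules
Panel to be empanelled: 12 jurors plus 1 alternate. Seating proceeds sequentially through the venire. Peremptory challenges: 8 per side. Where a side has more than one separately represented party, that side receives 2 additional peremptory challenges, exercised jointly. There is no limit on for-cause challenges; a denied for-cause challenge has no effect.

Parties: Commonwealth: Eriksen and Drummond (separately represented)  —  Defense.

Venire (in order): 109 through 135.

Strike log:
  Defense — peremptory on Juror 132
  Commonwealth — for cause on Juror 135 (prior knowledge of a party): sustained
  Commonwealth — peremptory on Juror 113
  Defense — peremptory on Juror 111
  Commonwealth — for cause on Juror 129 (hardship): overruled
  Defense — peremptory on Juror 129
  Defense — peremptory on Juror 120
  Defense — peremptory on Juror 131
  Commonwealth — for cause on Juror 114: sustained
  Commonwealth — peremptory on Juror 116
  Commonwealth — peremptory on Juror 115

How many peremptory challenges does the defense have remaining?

3

Defense allotment: 8.
Defense peremptories used: #132, #111, #129, #120, #131 — 5.
Remaining: 8 − 5 = 3.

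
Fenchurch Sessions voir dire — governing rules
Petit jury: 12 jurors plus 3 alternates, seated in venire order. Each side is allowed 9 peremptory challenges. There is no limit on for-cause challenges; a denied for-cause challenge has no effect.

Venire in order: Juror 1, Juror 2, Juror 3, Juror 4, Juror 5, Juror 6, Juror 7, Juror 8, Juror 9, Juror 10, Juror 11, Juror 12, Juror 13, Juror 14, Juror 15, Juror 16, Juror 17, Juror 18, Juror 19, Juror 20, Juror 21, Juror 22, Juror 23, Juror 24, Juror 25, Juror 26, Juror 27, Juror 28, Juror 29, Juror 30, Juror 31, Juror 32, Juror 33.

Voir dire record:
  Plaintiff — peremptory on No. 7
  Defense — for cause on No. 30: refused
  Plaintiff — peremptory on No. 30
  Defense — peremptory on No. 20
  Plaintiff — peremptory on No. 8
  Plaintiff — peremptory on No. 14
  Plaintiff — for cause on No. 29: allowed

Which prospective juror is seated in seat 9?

Removed: #7, #8, #14, #20, #29, #30.
Seating in order: seats 1–12 → #1, #2, #3, #4, #5, #6, #9, #10, #11, #12, #13, #15; alternates → #16, #17, #18.
So seat 9 is #11.

11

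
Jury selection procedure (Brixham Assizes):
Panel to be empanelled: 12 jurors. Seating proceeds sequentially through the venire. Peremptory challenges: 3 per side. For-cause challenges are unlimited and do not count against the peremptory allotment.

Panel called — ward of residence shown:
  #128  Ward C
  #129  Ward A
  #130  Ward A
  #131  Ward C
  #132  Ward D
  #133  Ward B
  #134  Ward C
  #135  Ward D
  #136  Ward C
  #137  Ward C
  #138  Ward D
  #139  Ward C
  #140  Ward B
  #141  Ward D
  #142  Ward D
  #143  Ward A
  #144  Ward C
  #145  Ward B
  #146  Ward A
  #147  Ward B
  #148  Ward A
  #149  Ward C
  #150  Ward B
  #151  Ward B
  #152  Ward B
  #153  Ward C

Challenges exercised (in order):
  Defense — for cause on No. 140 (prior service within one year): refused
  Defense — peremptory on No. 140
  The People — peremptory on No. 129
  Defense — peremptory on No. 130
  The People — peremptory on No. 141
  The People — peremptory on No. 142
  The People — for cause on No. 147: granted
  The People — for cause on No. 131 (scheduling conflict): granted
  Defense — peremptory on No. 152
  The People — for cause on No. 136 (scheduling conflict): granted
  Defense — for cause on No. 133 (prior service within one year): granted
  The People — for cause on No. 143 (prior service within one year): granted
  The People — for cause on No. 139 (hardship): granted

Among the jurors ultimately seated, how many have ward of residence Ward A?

Removed: #129, #130, #131, #133, #136, #139, #140, #141, #142, #143, #147, #152.
Seated jurors 1–12: #128, #132, #134, #135, #137, #138, #144, #145, #146, #148, #149, #150.
Of those, in Ward A: #146, #148 → 2.

2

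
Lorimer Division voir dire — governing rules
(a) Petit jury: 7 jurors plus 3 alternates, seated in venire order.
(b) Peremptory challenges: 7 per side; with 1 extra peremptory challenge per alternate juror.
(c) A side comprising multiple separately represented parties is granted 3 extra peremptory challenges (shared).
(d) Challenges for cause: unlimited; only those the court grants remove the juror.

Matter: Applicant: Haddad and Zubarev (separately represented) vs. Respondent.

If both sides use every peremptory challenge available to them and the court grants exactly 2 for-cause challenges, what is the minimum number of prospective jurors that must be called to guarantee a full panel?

Seats to fill: 7 + 3 alternates = 10.
Peremptories — Applicant: 7 + 1×3 + 3 = 13; Respondent: 7 + 1×3 = 10; total 23.
For-cause removals: 2.
Minimum venire: 10 + 23 + 2 = 35.

35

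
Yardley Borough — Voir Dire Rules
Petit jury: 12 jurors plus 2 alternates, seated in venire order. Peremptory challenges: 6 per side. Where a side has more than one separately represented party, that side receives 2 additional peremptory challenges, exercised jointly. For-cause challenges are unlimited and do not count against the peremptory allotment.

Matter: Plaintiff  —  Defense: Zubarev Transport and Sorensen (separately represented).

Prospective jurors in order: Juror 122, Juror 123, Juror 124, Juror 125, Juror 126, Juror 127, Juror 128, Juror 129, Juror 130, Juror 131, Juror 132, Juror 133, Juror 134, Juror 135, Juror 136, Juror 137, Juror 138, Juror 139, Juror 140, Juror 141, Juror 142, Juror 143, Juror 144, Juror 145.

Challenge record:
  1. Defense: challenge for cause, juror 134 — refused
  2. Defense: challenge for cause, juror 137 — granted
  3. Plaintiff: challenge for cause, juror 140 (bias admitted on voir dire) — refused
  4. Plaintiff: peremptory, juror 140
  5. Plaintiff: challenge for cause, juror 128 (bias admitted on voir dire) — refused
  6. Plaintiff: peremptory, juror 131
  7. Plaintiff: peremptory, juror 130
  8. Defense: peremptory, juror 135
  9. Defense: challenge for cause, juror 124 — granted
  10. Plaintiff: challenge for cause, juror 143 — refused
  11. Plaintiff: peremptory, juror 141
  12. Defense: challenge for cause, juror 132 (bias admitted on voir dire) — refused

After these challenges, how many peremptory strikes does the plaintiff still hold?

Plaintiff allotment: 6.
Plaintiff peremptories used: #140, #131, #130, #141 — 4 (for-cause on #140, #128, #143 don't count).
Remaining: 6 − 4 = 2.

2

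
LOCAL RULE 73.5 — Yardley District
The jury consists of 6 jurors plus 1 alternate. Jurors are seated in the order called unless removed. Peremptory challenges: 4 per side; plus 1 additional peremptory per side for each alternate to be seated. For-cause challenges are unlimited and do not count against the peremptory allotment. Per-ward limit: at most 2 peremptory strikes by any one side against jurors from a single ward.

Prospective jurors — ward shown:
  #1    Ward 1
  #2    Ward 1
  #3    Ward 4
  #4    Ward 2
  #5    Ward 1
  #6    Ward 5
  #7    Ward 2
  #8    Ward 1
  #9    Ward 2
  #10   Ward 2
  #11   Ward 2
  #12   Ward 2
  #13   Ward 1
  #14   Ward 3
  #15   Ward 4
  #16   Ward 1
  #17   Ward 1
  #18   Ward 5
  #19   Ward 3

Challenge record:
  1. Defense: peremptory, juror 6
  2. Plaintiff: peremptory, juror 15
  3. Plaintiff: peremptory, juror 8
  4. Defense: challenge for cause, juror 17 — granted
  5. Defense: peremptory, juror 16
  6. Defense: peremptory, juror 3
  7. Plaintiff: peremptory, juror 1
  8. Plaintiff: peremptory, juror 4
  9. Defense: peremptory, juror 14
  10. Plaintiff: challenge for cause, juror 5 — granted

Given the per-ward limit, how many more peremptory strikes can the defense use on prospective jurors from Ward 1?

1

Defense peremptories so far: #6, #16, #3, #14 — 4 of 5 used, 1 left overall.
Against Ward 1: #16 — 1 used; per-ward cap 2 leaves 1.
Binding limit: min(1, 1) = 1.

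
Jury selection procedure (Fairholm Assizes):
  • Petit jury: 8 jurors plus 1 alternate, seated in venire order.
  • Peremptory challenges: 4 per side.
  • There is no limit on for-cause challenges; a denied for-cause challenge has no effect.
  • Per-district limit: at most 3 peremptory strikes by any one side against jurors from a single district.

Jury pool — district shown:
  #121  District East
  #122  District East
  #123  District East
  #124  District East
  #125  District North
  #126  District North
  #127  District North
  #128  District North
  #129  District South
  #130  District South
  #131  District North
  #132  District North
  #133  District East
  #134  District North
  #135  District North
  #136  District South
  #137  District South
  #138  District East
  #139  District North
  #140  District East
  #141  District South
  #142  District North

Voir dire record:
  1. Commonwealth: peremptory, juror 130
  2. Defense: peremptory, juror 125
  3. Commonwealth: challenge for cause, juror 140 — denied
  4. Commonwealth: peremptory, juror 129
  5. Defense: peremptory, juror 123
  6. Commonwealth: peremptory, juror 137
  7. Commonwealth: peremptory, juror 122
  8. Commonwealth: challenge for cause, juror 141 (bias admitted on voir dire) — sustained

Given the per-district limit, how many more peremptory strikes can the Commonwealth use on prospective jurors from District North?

0

Commonwealth peremptories so far: #130, #129, #137, #122 — 4 of 4 used, 0 left overall.
Against District North: none yet — per-district cap 3 leaves 3.
Binding limit: min(0, 3) = 0.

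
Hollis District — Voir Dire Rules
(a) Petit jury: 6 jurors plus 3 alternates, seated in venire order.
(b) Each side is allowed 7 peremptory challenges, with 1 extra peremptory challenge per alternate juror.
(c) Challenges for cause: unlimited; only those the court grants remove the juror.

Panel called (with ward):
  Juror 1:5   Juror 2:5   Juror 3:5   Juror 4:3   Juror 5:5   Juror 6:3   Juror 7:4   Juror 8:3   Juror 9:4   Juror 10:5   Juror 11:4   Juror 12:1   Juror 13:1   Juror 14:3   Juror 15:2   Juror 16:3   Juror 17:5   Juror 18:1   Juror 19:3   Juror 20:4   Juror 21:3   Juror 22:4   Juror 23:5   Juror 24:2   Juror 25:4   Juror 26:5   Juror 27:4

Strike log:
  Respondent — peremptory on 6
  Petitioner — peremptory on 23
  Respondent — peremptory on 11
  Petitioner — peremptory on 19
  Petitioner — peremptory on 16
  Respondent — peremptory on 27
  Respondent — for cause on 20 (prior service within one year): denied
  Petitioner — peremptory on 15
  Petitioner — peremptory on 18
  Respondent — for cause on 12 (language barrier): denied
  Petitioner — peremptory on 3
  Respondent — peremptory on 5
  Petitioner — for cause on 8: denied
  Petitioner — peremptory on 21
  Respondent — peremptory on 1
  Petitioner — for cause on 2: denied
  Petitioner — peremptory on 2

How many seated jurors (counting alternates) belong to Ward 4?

Removed: #1, #2, #3, #5, #6, #11, #15, #16, #18, #19, #21, #23, #27.
Seated (9 incl. alternates): #4, #7, #8, #9, #10, #12, #13, #14, #17.
Of those, in Ward 4: #7, #9 → 2.

2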